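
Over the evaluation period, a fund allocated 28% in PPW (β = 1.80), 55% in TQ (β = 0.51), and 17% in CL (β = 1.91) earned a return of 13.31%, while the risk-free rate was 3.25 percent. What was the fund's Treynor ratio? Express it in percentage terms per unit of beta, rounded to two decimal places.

9.07%

β_P = 0.28×1.80 + 0.55×0.51 + 0.17×1.91 = 1.1092
Treynor = (R_P − R_f) / β_P = (13.31% − 3.25%) / 1.1092 = 10.06% / 1.1092 = 9.07%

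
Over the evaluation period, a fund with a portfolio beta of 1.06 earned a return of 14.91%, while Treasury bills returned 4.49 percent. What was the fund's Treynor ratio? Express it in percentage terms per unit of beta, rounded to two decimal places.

Treynor = (R_P − R_f) / β_P = (14.91% − 4.49%) / 1.0600 = 10.42% / 1.0600 = 9.83%

9.83%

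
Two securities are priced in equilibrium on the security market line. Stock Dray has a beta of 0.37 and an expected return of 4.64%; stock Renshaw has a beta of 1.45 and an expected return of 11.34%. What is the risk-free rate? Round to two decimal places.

Both satisfy E(R) = R_f + β·MRP, so the slope of the SML is
MRP = (11.34% − 4.64%) / (1.45 − 0.37) = 6.70% / 1.08 = 6.2037%
R_f = E(R_Dray) − β_Dray·MRP = 4.64% − 0.37 × 6.2037% = 2.3446%

2.34%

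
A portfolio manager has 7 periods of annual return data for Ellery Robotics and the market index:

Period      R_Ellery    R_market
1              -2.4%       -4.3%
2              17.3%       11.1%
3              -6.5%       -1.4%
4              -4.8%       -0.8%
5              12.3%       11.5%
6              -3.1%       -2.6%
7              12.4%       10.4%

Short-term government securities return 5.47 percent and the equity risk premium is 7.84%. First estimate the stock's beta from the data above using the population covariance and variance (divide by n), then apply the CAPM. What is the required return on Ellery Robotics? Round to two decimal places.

Mean R_i = (-2.4 + 17.3 − 6.5 − 4.8 + 12.3 − 3.1 + 12.4) / 7 = 3.6000%
Mean R_m = (-4.3 + 11.1 − 1.4 − 0.8 + 11.5 − 2.6 + 10.4) / 7 = 3.4143%
Σ(R_i − R̄_i)(R_m − R̄_m) = 407.7200  ⇒  Cov = 407.7200 / 7 = 58.2457
Σ(R_m − R̄_m)² = 309.8686  ⇒  Var(R_m) = 309.8686 / 7 = 44.2669
β = Cov / Var(R_m) = 58.2457 / 44.2669 = 1.3158
E(R) = R_f + β × MRP = 5.47% + 1.3158 × 7.84% = 15.79%

15.79%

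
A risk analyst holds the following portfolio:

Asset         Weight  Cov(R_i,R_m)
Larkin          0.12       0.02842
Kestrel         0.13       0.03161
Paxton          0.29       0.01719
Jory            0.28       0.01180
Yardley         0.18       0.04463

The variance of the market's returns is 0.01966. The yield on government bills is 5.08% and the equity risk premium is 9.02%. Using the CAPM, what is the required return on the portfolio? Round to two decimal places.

β_Larkin = 0.02842 / 0.01966 = 1.4456
β_Kestrel = 0.03161 / 0.01966 = 1.6078
β_Paxton = 0.01719 / 0.01966 = 0.8744
β_Jory = 0.01180 / 0.01966 = 0.6002
β_Yardley = 0.04463 / 0.01966 = 2.2701
β_P = Σ w_i β_i = 0.12×1.4456 + 0.13×1.6078 + 0.29×0.8744 + 0.28×0.6002 + 0.18×2.2701 = 1.2127
E(R_P) = R_f + β_P × MRP = 5.08% + 1.2127 × 9.02% = 16.02%

16.02%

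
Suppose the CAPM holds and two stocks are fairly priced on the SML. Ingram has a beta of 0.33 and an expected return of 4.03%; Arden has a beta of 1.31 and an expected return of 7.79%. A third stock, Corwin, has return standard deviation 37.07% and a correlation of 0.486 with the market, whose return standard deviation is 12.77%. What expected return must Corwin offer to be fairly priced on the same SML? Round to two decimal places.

8.18%

MRP = (7.79% − 4.03%) / (1.31 − 0.33) = 3.8367%
R_f = 4.03% − 0.33 × 3.8367% = 2.7639%
β_Corwin = ρ·σ_i/σ_m = 0.486 × 37.07 / 12.77 = 1.4108
E(R_Corwin) = R_f + β × MRP = 2.7639% + 1.4108 × 3.8367% = 8.18%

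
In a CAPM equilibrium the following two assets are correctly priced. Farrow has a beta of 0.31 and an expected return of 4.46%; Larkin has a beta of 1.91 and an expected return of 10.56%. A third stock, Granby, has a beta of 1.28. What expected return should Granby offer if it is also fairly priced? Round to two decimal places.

8.16%

MRP (SML slope) = (10.56% − 4.46%) / (1.91 − 0.31) = 6.10% / 1.60 = 3.8125%
R_f (intercept) = 4.46% − 0.31 × 3.8125% = 3.2781%
E(R_Granby) = R_f + β × MRP = 3.2781% + 1.28 × 3.8125% = 8.16%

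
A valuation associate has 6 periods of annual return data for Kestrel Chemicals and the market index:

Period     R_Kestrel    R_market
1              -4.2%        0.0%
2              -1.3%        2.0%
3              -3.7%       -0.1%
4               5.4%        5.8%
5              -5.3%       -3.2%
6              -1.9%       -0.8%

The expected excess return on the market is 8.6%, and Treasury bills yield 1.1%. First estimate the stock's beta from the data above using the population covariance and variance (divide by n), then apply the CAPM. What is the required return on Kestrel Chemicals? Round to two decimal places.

11.21%

Mean R_i = (-4.2 − 1.3 − 3.7 + 5.4 − 5.3 − 1.9) / 6 = -1.8333%
Mean R_m = (0.0 + 2.0 − 0.1 + 5.8 − 3.2 − 0.8) / 6 = 0.6167%
Σ(R_i − R̄_i)(R_m − R̄_m) = 54.3533  ⇒  Cov = 54.3533 / 6 = 9.0589
Σ(R_m − R̄_m)² = 46.2483  ⇒  Var(R_m) = 46.2483 / 6 = 7.7081
β = Cov / Var(R_m) = 9.0589 / 7.7081 = 1.1752
E(R) = R_f + β × MRP = 1.1% + 1.1752 × 8.6% = 11.21%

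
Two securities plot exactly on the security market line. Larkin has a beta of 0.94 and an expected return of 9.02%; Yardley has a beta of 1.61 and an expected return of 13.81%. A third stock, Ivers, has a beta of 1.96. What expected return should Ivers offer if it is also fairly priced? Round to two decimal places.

16.31%

MRP (SML slope) = (13.81% − 9.02%) / (1.61 − 0.94) = 4.79% / 0.67 = 7.1493%
R_f (intercept) = 9.02% − 0.94 × 7.1493% = 2.2997%
E(R_Ivers) = R_f + β × MRP = 2.2997% + 1.96 × 7.1493% = 16.31%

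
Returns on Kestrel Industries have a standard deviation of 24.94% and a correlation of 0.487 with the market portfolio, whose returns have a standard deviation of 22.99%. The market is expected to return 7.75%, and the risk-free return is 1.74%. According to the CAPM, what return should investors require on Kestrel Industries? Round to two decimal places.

4.92%

β = ρ × σ_i / σ_m = 0.487 × 24.94% / 22.99% = 0.5283
MRP = 7.75% − 1.74% = 6.01%
E(R) = 1.74% + 0.5283 × 6.01% = 4.92%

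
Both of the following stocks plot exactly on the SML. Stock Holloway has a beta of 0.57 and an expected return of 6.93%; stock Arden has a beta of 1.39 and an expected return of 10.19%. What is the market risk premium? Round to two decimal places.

Both satisfy E(R) = R_f + β·MRP, so the slope of the SML is
MRP = (10.19% − 6.93%) / (1.39 − 0.57) = 3.26% / 0.82 = 3.9756%

3.98%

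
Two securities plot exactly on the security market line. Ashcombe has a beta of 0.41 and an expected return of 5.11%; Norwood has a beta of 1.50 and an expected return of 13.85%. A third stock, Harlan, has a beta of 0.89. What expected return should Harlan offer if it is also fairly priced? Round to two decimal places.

MRP (SML slope) = (13.85% − 5.11%) / (1.50 − 0.41) = 8.74% / 1.09 = 8.0183%
R_f (intercept) = 5.11% − 0.41 × 8.0183% = 1.8225%
E(R_Harlan) = R_f + β × MRP = 1.8225% + 0.89 × 8.0183% = 8.96%

8.96%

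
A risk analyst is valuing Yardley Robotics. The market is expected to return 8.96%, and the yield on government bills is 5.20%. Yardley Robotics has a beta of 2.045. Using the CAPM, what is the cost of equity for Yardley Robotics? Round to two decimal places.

12.89%

Market risk premium = E(R_m) − R_f = 8.96% − 5.20% = 3.76%
E(R) = R_f + β × MRP = 5.20% + 2.045 × 3.76% = 12.89%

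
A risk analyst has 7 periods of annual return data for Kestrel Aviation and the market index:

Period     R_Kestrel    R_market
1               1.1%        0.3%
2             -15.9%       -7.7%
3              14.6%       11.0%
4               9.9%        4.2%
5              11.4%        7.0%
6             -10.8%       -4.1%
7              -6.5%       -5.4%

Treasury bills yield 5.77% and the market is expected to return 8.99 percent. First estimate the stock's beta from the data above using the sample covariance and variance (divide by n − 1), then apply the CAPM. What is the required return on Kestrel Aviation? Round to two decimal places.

Mean R_i = (1.1 − 15.9 + 14.6 + 9.9 + 11.4 − 10.8 − 6.5) / 7 = 0.5429%
Mean R_m = (0.3 − 7.7 + 11.0 + 4.2 + 7.0 − 4.1 − 5.4) / 7 = 0.7571%
Σ(R_i − R̄_i)(R_m − R̄_m) = 481.2429  ⇒  Cov = 481.2429 / 6 = 80.2072
Σ(R_m − R̄_m)² = 288.9771  ⇒  Var(R_m) = 288.9771 / 6 = 48.1629
β = Cov / Var(R_m) = 80.2072 / 48.1629 = 1.6653
MRP = 8.99% − 5.77% = 3.22%
E(R) = R_f + β × MRP = 5.77% + 1.6653 × 3.22% = 11.13%

11.13%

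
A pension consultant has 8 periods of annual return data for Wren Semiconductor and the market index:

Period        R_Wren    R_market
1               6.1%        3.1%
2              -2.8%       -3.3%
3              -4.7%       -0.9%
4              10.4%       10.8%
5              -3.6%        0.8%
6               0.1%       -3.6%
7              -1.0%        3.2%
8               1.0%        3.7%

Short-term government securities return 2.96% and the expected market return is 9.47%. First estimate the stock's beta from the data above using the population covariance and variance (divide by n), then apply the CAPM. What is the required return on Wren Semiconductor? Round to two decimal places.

Mean R_i = (6.1 − 2.8 − 4.7 + 10.4 − 3.6 + 0.1 − 1.0 + 1.0) / 8 = 0.6875%
Mean R_m = (3.1 − 3.3 − 0.9 + 10.8 + 0.8 − 3.6 + 3.2 + 3.7) / 8 = 1.7250%
Σ(R_i − R̄_i)(R_m − R̄_m) = 132.4725  ⇒  Cov = 132.4725 / 8 = 16.5591
Σ(R_m − R̄_m)² = 151.6750  ⇒  Var(R_m) = 151.6750 / 8 = 18.9594
β = Cov / Var(R_m) = 16.5591 / 18.9594 = 0.8734
MRP = 9.47% − 2.96% = 6.51%
E(R) = R_f + β × MRP = 2.96% + 0.8734 × 6.51% = 8.65%

8.65%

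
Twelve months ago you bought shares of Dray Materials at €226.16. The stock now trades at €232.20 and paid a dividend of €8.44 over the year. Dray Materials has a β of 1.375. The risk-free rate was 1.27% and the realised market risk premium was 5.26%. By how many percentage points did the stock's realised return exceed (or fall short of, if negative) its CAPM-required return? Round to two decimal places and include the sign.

-2.10%

Realised HPR = (P1 + D1 − P0) / P0 = (232.20 + 8.44 − 226.16) / 226.16 = 14.48 / 226.16 = 6.4025%
CAPM required = R_f + β·MRP = 1.27% + 1.375 × 5.26% = 8.50250%
α = realised − required = 6.4025% − 8.50250% = -2.10%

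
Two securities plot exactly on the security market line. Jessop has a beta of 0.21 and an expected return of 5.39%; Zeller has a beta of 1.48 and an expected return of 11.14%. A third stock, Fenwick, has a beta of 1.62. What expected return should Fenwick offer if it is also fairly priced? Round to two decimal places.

MRP (SML slope) = (11.14% − 5.39%) / (1.48 − 0.21) = 5.75% / 1.27 = 4.5276%
R_f (intercept) = 5.39% − 0.21 × 4.5276% = 4.4392%
E(R_Fenwick) = R_f + β × MRP = 4.4392% + 1.62 × 4.5276% = 11.77%

11.77%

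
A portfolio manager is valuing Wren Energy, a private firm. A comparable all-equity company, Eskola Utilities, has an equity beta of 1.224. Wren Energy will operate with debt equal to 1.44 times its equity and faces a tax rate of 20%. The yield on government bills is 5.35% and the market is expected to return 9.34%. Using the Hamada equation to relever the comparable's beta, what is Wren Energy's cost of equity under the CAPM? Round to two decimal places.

15.86%

β_L = β_U × [1 + (1 − t)(D/E)] = 1.224 × [1 + (1 − 0.20) × 1.44]
    = 1.224 × [1 + 0.80 × 1.44] = 1.224 × 2.1520 = 2.6340
MRP = 9.34% − 5.35% = 3.99%
E(R) = R_f + β_L × MRP = 5.35% + 2.6340 × 3.99% = 15.86%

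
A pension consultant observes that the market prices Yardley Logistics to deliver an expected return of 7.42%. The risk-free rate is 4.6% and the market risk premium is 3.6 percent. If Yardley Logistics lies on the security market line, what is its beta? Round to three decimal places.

β = (E(R) − R_f) / MRP = (7.42% − 4.6%) / 3.6% = 2.82% / 3.6% = 0.783

0.783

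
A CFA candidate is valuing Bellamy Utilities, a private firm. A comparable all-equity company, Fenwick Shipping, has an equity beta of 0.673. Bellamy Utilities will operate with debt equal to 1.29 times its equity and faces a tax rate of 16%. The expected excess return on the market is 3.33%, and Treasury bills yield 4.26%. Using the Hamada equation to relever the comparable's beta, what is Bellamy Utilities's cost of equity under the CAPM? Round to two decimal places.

β_L = β_U × [1 + (1 − t)(D/E)] = 0.673 × [1 + (1 − 0.16) × 1.29]
    = 0.673 × [1 + 0.84 × 1.29] = 0.673 × 2.0836 = 1.4023
E(R) = R_f + β_L × MRP = 4.26% + 1.4023 × 3.33% = 8.93%

8.93%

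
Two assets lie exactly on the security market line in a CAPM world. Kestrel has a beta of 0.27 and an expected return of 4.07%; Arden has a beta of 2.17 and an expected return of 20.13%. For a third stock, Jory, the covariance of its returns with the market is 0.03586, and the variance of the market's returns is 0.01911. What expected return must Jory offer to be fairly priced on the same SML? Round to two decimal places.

MRP = (20.13% − 4.07%) / (2.17 − 0.27) = 8.4526%
R_f = 4.07% − 0.27 × 8.4526% = 1.7878%
β_Jory = Cov / Var(R_m) = 0.03586 / 0.01911 = 1.8765
E(R_Jory) = R_f + β × MRP = 1.7878% + 1.8765 × 8.4526% = 17.65%

17.65%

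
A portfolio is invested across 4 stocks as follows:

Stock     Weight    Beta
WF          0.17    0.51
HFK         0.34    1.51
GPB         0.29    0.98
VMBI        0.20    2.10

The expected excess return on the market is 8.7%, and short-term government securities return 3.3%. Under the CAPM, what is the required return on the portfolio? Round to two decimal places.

β_P = Σ w_i β_i = 0.17×0.51 + 0.34×1.51 + 0.29×0.98 + 0.20×2.10 = 1.3043
E(R_P) = R_f + β_P × MRP = 3.3% + 1.3043 × 8.7% = 14.65%

14.65%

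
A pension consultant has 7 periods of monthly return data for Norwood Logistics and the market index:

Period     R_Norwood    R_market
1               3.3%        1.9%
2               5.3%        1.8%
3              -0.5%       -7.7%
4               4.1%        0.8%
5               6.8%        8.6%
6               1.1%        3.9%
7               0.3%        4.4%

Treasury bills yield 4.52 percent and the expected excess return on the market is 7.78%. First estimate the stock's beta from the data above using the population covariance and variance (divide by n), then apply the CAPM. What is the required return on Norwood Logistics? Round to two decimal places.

6.99%

Mean R_i = (3.3 + 5.3 − 0.5 + 4.1 + 6.8 + 1.1 + 0.3) / 7 = 2.9143%
Mean R_m = (1.9 + 1.8 − 7.7 + 0.8 + 8.6 + 3.9 + 4.4) / 7 = 1.9571%
Σ(R_i − R̄_i)(R_m − R̄_m) = 47.1043  ⇒  Cov = 47.1043 / 7 = 6.7292
Σ(R_m − R̄_m)² = 148.4971  ⇒  Var(R_m) = 148.4971 / 7 = 21.2139
β = Cov / Var(R_m) = 6.7292 / 21.2139 = 0.3172
E(R) = R_f + β × MRP = 4.52% + 0.3172 × 7.78% = 6.99%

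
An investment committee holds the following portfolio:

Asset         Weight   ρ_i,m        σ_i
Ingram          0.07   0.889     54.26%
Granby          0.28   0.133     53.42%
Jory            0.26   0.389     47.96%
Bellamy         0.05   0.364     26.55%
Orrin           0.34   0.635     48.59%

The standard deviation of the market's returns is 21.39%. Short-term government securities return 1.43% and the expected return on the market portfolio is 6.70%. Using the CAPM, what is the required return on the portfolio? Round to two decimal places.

6.65%

β_Ingram = 0.889 × 54.26% / 21.39% = 2.2551
β_Granby = 0.133 × 53.42% / 21.39% = 0.3322
β_Jory = 0.389 × 47.96% / 21.39% = 0.8722
β_Bellamy = 0.364 × 26.55% / 21.39% = 0.4518
β_Orrin = 0.635 × 48.59% / 21.39% = 1.4425
β_P = Σ w_i β_i = 0.07×2.2551 + 0.28×0.3322 + 0.26×0.8722 + 0.05×0.4518 + 0.34×1.4425 = 0.9907
MRP = 6.70% − 1.43% = 5.27%
E(R_P) = R_f + β_P × MRP = 1.43% + 0.9907 × 5.27% = 6.65%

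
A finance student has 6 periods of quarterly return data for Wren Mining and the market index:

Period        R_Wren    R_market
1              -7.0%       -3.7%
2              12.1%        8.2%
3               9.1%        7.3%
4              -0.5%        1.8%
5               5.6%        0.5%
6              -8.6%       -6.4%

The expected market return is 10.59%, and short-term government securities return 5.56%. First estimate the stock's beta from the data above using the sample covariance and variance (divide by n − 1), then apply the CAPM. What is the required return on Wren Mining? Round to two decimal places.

12.56%

Mean R_i = (-7.0 + 12.1 + 9.1 − 0.5 + 5.6 − 8.6) / 6 = 1.7833%
Mean R_m = (-3.7 + 8.2 + 7.3 + 1.8 + 0.5 − 6.4) / 6 = 1.2833%
Σ(R_i − R̄_i)(R_m − R̄_m) = 234.7583  ⇒  Cov = 234.7583 / 5 = 46.9517
Σ(R_m − R̄_m)² = 168.7883  ⇒  Var(R_m) = 168.7883 / 5 = 33.7577
β = Cov / Var(R_m) = 46.9517 / 33.7577 = 1.3908
MRP = 10.59% − 5.56% = 5.03%
E(R) = R_f + β × MRP = 5.56% + 1.3908 × 5.03% = 12.56%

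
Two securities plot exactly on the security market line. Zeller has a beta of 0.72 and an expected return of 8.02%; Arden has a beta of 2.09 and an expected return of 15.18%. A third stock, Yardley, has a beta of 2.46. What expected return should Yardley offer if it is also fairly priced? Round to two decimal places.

17.11%

MRP (SML slope) = (15.18% − 8.02%) / (2.09 − 0.72) = 7.16% / 1.37 = 5.2263%
R_f (intercept) = 8.02% − 0.72 × 5.2263% = 4.2571%
E(R_Yardley) = R_f + β × MRP = 4.2571% + 2.46 × 5.2263% = 17.11%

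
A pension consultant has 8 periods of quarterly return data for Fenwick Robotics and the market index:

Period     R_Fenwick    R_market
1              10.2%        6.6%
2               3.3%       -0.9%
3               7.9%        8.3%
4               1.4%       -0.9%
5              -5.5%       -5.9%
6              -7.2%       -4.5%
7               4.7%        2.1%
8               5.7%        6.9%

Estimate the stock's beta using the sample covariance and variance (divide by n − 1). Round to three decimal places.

Mean R_i = (10.2 + 3.3 + 7.9 + 1.4 − 5.5 − 7.2 + 4.7 + 5.7) / 8 = 2.5625%
Mean R_m = (6.6 − 0.9 + 8.3 − 0.9 − 5.9 − 4.5 + 2.1 + 6.9) / 8 = 1.4625%
Σ(R_i − R̄_i)(R_m − R̄_m) = 212.7288  ⇒  Cov = 212.7288 / 7 = 30.3898
Σ(R_m − R̄_m)² = 204.0388  ⇒  Var(R_m) = 204.0388 / 7 = 29.1484
β = Cov / Var(R_m) = 30.3898 / 29.1484 = 1.0426

1.043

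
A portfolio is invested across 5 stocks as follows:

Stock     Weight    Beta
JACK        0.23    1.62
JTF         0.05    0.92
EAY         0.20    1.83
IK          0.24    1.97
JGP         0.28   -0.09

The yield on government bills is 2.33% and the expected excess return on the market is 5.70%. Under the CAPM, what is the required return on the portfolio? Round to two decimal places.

9.35%

β_P = Σ w_i β_i = 0.23×1.62 + 0.05×0.92 + 0.20×1.83 + 0.24×1.97 + 0.28×-0.09 = 1.2322
E(R_P) = R_f + β_P × MRP = 2.33% + 1.2322 × 5.70% = 9.35%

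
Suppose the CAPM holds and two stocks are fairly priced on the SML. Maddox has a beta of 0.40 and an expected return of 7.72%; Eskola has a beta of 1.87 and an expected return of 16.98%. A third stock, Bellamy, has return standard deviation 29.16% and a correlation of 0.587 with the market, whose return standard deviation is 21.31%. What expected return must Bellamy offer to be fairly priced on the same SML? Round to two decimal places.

10.26%

MRP = (16.98% − 7.72%) / (1.87 − 0.40) = 6.2993%
R_f = 7.72% − 0.40 × 6.2993% = 5.2003%
β_Bellamy = ρ·σ_i/σ_m = 0.587 × 29.16 / 21.31 = 0.8032
E(R_Bellamy) = R_f + β × MRP = 5.2003% + 0.8032 × 6.2993% = 10.26%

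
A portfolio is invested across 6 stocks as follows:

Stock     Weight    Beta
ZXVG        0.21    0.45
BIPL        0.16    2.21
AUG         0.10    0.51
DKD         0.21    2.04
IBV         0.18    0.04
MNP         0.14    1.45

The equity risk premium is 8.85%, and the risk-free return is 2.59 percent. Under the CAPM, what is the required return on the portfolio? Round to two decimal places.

12.66%

β_P = Σ w_i β_i = 0.21×0.45 + 0.16×2.21 + 0.10×0.51 + 0.21×2.04 + 0.18×0.04 + 0.14×1.45 = 1.1377
E(R_P) = R_f + β_P × MRP = 2.59% + 1.1377 × 8.85% = 12.66%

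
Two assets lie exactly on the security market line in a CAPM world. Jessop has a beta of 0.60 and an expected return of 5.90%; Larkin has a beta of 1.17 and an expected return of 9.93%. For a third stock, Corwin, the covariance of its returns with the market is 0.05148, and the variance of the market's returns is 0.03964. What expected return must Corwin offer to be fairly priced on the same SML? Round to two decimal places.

10.84%

MRP = (9.93% − 5.90%) / (1.17 − 0.60) = 7.0702%
R_f = 5.90% − 0.60 × 7.0702% = 1.6579%
β_Corwin = Cov / Var(R_m) = 0.05148 / 0.03964 = 1.2987
E(R_Corwin) = R_f + β × MRP = 1.6579% + 1.2987 × 7.0702% = 10.84%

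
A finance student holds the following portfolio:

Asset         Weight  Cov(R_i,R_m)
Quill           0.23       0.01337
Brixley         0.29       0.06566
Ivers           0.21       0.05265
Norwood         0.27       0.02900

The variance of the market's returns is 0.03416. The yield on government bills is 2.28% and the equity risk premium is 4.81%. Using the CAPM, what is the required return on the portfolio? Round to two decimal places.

β_Quill = 0.01337 / 0.03416 = 0.3914
β_Brixley = 0.06566 / 0.03416 = 1.9221
β_Ivers = 0.05265 / 0.03416 = 1.5413
β_Norwood = 0.02900 / 0.03416 = 0.8489
β_P = Σ w_i β_i = 0.23×0.3914 + 0.29×1.9221 + 0.21×1.5413 + 0.27×0.8489 = 1.2003
E(R_P) = R_f + β_P × MRP = 2.28% + 1.2003 × 4.81% = 8.05%

8.05%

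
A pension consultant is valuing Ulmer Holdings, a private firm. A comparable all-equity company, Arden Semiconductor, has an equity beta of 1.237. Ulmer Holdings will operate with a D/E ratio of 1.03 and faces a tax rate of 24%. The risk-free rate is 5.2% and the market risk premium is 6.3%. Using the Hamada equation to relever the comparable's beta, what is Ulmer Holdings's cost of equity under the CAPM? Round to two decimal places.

19.09%

β_L = β_U × [1 + (1 − t)(D/E)] = 1.237 × [1 + (1 − 0.24) × 1.03]
    = 1.237 × [1 + 0.76 × 1.03] = 1.237 × 1.7828 = 2.2053
E(R) = R_f + β_L × MRP = 5.2% + 2.2053 × 6.3% = 19.09%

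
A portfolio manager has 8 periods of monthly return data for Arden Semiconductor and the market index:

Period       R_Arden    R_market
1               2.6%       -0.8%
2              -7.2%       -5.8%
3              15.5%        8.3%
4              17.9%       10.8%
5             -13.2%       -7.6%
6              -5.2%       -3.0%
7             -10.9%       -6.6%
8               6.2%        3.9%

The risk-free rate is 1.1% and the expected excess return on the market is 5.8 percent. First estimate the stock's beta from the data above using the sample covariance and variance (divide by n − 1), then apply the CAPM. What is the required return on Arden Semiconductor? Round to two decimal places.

10.75%

Mean R_i = (2.6 − 7.2 + 15.5 + 17.9 − 13.2 − 5.2 − 10.9 + 6.2) / 8 = 0.7125%
Mean R_m = (-0.8 − 5.8 + 8.3 + 10.8 − 7.6 − 3.0 − 6.6 + 3.9) / 8 = -0.1000%
Σ(R_i − R̄_i)(R_m − R̄_m) = 574.2600  ⇒  Cov = 574.2600 / 7 = 82.0371
Σ(R_m − R̄_m)² = 345.2600  ⇒  Var(R_m) = 345.2600 / 7 = 49.3229
β = Cov / Var(R_m) = 82.0371 / 49.3229 = 1.6633
E(R) = R_f + β × MRP = 1.1% + 1.6633 × 5.8% = 10.75%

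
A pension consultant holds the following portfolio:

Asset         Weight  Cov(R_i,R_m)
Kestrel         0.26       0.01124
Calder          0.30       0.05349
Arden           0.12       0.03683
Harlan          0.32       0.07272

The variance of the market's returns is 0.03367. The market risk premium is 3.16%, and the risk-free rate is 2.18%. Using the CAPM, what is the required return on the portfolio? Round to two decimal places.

β_Kestrel = 0.01124 / 0.03367 = 0.3338
β_Calder = 0.05349 / 0.03367 = 1.5887
β_Arden = 0.03683 / 0.03367 = 1.0939
β_Harlan = 0.07272 / 0.03367 = 2.1598
β_P = Σ w_i β_i = 0.26×0.3338 + 0.30×1.5887 + 0.12×1.0939 + 0.32×2.1598 = 1.3858
E(R_P) = R_f + β_P × MRP = 2.18% + 1.3858 × 3.16% = 6.56%

6.56%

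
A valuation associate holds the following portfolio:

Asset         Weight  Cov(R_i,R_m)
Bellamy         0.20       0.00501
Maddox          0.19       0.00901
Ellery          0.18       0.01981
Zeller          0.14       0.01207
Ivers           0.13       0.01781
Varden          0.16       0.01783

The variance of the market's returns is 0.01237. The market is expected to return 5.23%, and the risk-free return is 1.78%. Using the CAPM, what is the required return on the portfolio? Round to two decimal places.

5.44%

β_Bellamy = 0.00501 / 0.01237 = 0.4050
β_Maddox = 0.00901 / 0.01237 = 0.7284
β_Ellery = 0.01981 / 0.01237 = 1.6015
β_Zeller = 0.01207 / 0.01237 = 0.9757
β_Ivers = 0.01781 / 0.01237 = 1.4398
β_Varden = 0.01783 / 0.01237 = 1.4414
β_P = Σ w_i β_i = 0.20×0.4050 + 0.19×0.7284 + 0.18×1.6015 + 0.14×0.9757 + 0.13×1.4398 + 0.16×1.4414 = 1.0621
MRP = 5.23% − 1.78% = 3.45%
E(R_P) = R_f + β_P × MRP = 1.78% + 1.0621 × 3.45% = 5.44%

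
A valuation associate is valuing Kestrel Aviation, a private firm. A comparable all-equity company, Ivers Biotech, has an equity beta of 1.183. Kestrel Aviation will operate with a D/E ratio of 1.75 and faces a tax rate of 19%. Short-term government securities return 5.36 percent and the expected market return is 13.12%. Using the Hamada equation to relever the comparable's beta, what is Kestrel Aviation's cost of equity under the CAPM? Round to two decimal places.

β_L = β_U × [1 + (1 − t)(D/E)] = 1.183 × [1 + (1 − 0.19) × 1.75]
    = 1.183 × [1 + 0.81 × 1.75] = 1.183 × 2.4175 = 2.8599
MRP = 13.12% − 5.36% = 7.76%
E(R) = R_f + β_L × MRP = 5.36% + 2.8599 × 7.76% = 27.55%

27.55%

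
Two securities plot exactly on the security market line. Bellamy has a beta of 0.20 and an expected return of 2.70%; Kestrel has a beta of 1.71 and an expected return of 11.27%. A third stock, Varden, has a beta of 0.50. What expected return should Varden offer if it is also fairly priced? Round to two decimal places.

MRP (SML slope) = (11.27% − 2.70%) / (1.71 − 0.20) = 8.57% / 1.51 = 5.6755%
R_f (intercept) = 2.70% − 0.20 × 5.6755% = 1.5649%
E(R_Varden) = R_f + β × MRP = 1.5649% + 0.50 × 5.6755% = 4.40%

4.40%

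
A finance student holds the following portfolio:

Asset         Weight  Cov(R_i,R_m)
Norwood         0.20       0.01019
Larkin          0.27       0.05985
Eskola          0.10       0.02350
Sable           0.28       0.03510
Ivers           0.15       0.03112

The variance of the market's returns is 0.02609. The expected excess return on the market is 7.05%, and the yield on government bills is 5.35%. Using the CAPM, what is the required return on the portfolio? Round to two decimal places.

14.82%

β_Norwood = 0.01019 / 0.02609 = 0.3906
β_Larkin = 0.05985 / 0.02609 = 2.2940
β_Eskola = 0.02350 / 0.02609 = 0.9007
β_Sable = 0.03510 / 0.02609 = 1.3453
β_Ivers = 0.03112 / 0.02609 = 1.1928
β_P = Σ w_i β_i = 0.20×0.3906 + 0.27×2.2940 + 0.10×0.9007 + 0.28×1.3453 + 0.15×1.1928 = 1.3432
E(R_P) = R_f + β_P × MRP = 5.35% + 1.3432 × 7.05% = 14.82%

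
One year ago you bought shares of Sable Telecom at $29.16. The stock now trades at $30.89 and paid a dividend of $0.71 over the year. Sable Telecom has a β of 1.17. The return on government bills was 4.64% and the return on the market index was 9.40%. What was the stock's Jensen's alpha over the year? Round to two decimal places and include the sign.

Realised HPR = (P1 + D1 − P0) / P0 = (30.89 + 0.71 − 29.16) / 29.16 = 2.44 / 29.16 = 8.3676%
MRP = 9.40% − 4.64% = 4.76%
CAPM required = R_f + β·MRP = 4.64% + 1.17 × 4.76% = 10.2092%
α = realised − required = 8.3676% − 10.2092% = -1.84%

-1.84%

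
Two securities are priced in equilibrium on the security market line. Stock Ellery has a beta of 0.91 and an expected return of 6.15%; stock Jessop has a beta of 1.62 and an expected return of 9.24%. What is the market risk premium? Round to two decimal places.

Both satisfy E(R) = R_f + β·MRP, so the slope of the SML is
MRP = (9.24% − 6.15%) / (1.62 − 0.91) = 3.09% / 0.71 = 4.3521%

4.35%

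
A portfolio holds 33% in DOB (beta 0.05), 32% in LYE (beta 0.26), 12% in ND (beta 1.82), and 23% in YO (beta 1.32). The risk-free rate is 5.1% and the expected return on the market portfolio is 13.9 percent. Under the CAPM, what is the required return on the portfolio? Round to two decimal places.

β_P = Σ w_i β_i = 0.33×0.05 + 0.32×0.26 + 0.12×1.82 + 0.23×1.32 = 0.6217
MRP = 13.9% − 5.1% = 8.80%
E(R_P) = R_f + β_P × MRP = 5.1% + 0.6217 × 8.8% = 10.57%

10.57%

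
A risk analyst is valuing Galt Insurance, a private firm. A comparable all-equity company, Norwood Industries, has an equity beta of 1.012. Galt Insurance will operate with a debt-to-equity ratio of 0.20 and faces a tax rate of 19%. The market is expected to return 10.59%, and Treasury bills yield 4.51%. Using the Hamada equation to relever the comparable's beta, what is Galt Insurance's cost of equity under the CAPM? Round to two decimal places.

11.66%

β_L = β_U × [1 + (1 − t)(D/E)] = 1.012 × [1 + (1 − 0.19) × 0.20]
    = 1.012 × [1 + 0.81 × 0.20] = 1.012 × 1.1620 = 1.1759
MRP = 10.59% − 4.51% = 6.08%
E(R) = R_f + β_L × MRP = 4.51% + 1.1759 × 6.08% = 11.66%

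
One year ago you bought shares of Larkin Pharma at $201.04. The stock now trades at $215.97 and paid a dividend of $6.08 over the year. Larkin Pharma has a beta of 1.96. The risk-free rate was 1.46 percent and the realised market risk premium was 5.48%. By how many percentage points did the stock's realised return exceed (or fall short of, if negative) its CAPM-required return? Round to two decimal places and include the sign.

Realised HPR = (P1 + D1 − P0) / P0 = (215.97 + 6.08 − 201.04) / 201.04 = 21.01 / 201.04 = 10.4507%
CAPM required = R_f + β·MRP = 1.46% + 1.96 × 5.48% = 12.2008%
α = realised − required = 10.4507% − 12.2008% = -1.75%

-1.75%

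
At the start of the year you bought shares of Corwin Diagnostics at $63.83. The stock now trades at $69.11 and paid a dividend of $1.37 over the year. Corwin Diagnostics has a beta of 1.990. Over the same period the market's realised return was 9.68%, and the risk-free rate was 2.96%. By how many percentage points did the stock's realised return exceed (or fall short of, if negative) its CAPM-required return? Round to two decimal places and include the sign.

Realised HPR = (P1 + D1 − P0) / P0 = (69.11 + 1.37 − 63.83) / 63.83 = 6.65 / 63.83 = 10.4183%
MRP = 9.68% − 2.96% = 6.72%
CAPM required = R_f + β·MRP = 2.96% + 1.990 × 6.72% = 16.33280%
α = realised − required = 10.4183% − 16.33280% = -5.91%

-5.91%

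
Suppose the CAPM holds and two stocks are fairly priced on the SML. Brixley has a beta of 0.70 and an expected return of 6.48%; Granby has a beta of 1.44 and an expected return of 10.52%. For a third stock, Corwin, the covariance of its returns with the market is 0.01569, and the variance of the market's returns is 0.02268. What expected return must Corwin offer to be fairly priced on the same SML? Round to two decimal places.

6.44%

MRP = (10.52% − 6.48%) / (1.44 − 0.70) = 5.4595%
R_f = 6.48% − 0.70 × 5.4595% = 2.6584%
β_Corwin = Cov / Var(R_m) = 0.01569 / 0.02268 = 0.6918
E(R_Corwin) = R_f + β × MRP = 2.6584% + 0.6918 × 5.4595% = 6.44%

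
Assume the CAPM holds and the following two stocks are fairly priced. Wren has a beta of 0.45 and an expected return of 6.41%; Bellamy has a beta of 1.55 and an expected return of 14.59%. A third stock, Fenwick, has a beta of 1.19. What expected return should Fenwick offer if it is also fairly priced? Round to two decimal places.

11.91%

MRP (SML slope) = (14.59% − 6.41%) / (1.55 − 0.45) = 8.18% / 1.10 = 7.4364%
R_f (intercept) = 6.41% − 0.45 × 7.4364% = 3.0636%
E(R_Fenwick) = R_f + β × MRP = 3.0636% + 1.19 × 7.4364% = 11.91%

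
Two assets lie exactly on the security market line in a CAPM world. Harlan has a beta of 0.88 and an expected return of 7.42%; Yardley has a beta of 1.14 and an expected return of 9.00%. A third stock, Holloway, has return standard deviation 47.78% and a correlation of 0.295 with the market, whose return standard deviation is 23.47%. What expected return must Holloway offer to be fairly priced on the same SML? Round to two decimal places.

5.72%

MRP = (9.00% − 7.42%) / (1.14 − 0.88) = 6.0769%
R_f = 7.42% − 0.88 × 6.0769% = 2.0723%
β_Holloway = ρ·σ_i/σ_m = 0.295 × 47.78 / 23.47 = 0.6006
E(R_Holloway) = R_f + β × MRP = 2.0723% + 0.6006 × 6.0769% = 5.72%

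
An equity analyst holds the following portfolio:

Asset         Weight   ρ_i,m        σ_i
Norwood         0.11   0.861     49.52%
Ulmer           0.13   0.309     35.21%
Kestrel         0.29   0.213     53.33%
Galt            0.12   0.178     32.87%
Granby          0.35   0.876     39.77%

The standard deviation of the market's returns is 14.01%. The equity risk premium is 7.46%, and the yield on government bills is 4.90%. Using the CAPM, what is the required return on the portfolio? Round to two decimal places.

16.77%

β_Norwood = 0.861 × 49.52% / 14.01% = 3.0433
β_Ulmer = 0.309 × 35.21% / 14.01% = 0.7766
β_Kestrel = 0.213 × 53.33% / 14.01% = 0.8108
β_Galt = 0.178 × 32.87% / 14.01% = 0.4176
β_Granby = 0.876 × 39.77% / 14.01% = 2.4867
β_P = Σ w_i β_i = 0.11×3.0433 + 0.13×0.7766 + 0.29×0.8108 + 0.12×0.4176 + 0.35×2.4867 = 1.5913
E(R_P) = R_f + β_P × MRP = 4.90% + 1.5913 × 7.46% = 16.77%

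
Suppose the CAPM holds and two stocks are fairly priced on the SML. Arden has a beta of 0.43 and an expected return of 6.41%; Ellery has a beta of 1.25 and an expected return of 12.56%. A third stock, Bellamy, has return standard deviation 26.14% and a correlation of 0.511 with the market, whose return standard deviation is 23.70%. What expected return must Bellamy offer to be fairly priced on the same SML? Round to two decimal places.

7.41%

MRP = (12.56% − 6.41%) / (1.25 − 0.43) = 7.5000%
R_f = 6.41% − 0.43 × 7.5000% = 3.1850%
β_Bellamy = ρ·σ_i/σ_m = 0.511 × 26.14 / 23.70 = 0.5636
E(R_Bellamy) = R_f + β × MRP = 3.1850% + 0.5636 × 7.5000% = 7.41%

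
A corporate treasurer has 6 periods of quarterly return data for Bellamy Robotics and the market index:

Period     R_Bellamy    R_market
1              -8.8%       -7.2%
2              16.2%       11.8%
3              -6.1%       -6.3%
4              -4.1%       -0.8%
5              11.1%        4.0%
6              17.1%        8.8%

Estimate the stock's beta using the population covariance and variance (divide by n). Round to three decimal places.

Mean R_i = (-8.8 + 16.2 − 6.1 − 4.1 + 11.1 + 17.1) / 6 = 4.2333%
Mean R_m = (-7.2 + 11.8 − 6.3 − 0.8 + 4.0 + 8.8) / 6 = 1.7167%
Σ(R_i − R̄_i)(R_m − R̄_m) = 447.5067  ⇒  Cov = 447.5067 / 6 = 74.5845
Σ(R_m − R̄_m)² = 307.1683  ⇒  Var(R_m) = 307.1683 / 6 = 51.1947
β = Cov / Var(R_m) = 74.5845 / 51.1947 = 1.4569

1.457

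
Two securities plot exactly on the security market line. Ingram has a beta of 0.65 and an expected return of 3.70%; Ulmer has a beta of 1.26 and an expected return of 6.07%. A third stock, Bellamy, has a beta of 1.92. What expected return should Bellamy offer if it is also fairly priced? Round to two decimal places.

MRP (SML slope) = (6.07% − 3.70%) / (1.26 − 0.65) = 2.37% / 0.61 = 3.8852%
R_f (intercept) = 3.70% − 0.65 × 3.8852% = 1.1746%
E(R_Bellamy) = R_f + β × MRP = 1.1746% + 1.92 × 3.8852% = 8.63%

8.63%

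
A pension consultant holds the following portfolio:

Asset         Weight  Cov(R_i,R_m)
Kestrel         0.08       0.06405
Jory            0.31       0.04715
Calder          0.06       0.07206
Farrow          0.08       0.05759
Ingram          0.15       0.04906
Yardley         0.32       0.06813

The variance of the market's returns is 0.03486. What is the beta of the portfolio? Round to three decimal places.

β_Kestrel = 0.06405 / 0.03486 = 1.8373
β_Jory = 0.04715 / 0.03486 = 1.3526
β_Calder = 0.07206 / 0.03486 = 2.0671
β_Farrow = 0.05759 / 0.03486 = 1.6520
β_Ingram = 0.04906 / 0.03486 = 1.4073
β_Yardley = 0.06813 / 0.03486 = 1.9544
β_P = Σ w_i β_i = 0.08×1.8373 + 0.31×1.3526 + 0.06×2.0671 + 0.08×1.6520 + 0.15×1.4073 + 0.32×1.9544 = 1.6590

1.659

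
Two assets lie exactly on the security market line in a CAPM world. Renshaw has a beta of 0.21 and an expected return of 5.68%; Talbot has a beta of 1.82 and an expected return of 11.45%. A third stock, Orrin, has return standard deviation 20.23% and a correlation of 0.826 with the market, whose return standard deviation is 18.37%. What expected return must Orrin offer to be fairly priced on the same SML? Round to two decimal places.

8.19%

MRP = (11.45% − 5.68%) / (1.82 − 0.21) = 3.5839%
R_f = 5.68% − 0.21 × 3.5839% = 4.9274%
β_Orrin = ρ·σ_i/σ_m = 0.826 × 20.23 / 18.37 = 0.9096
E(R_Orrin) = R_f + β × MRP = 4.9274% + 0.9096 × 3.5839% = 8.19%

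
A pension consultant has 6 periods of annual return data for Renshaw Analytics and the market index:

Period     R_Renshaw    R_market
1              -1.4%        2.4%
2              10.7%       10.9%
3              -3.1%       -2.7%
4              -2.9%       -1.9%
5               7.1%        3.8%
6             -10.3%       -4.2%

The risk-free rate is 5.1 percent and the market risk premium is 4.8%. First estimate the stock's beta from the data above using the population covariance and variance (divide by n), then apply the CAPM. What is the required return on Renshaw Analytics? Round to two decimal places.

11.17%

Mean R_i = (-1.4 + 10.7 − 3.1 − 2.9 + 7.1 − 10.3) / 6 = 0.0167%
Mean R_m = (2.4 + 10.9 − 2.7 − 1.9 + 3.8 − 4.2) / 6 = 1.3833%
Σ(R_i − R̄_i)(R_m − R̄_m) = 197.2517  ⇒  Cov = 197.2517 / 6 = 32.8753
Σ(R_m − R̄_m)² = 156.0683  ⇒  Var(R_m) = 156.0683 / 6 = 26.0114
β = Cov / Var(R_m) = 32.8753 / 26.0114 = 1.2639
E(R) = R_f + β × MRP = 5.1% + 1.2639 × 4.8% = 11.17%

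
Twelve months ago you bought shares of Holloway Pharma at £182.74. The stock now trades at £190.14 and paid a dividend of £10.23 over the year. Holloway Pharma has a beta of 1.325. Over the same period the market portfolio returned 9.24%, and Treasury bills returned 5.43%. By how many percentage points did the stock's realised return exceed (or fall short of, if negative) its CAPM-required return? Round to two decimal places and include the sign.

-0.83%

Realised HPR = (P1 + D1 − P0) / P0 = (190.14 + 10.23 − 182.74) / 182.74 = 17.63 / 182.74 = 9.6476%
MRP = 9.24% − 5.43% = 3.81%
CAPM required = R_f + β·MRP = 5.43% + 1.325 × 3.81% = 10.47825%
α = realised − required = 9.6476% − 10.47825% = -0.83%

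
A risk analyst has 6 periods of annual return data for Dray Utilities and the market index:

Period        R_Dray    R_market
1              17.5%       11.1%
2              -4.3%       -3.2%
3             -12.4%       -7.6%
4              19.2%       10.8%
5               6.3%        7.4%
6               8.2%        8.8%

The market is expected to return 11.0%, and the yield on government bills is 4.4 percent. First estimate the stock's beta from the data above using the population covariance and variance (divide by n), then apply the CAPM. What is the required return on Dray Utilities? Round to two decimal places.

Mean R_i = (17.5 − 4.3 − 12.4 + 19.2 + 6.3 + 8.2) / 6 = 5.7500%
Mean R_m = (11.1 − 3.2 − 7.6 + 10.8 + 7.4 + 8.8) / 6 = 4.5500%
Σ(R_i − R̄_i)(R_m − R̄_m) = 471.4150  ⇒  Cov = 471.4150 / 6 = 78.5692
Σ(R_m − R̄_m)² = 315.8350  ⇒  Var(R_m) = 315.8350 / 6 = 52.6392
β = Cov / Var(R_m) = 78.5692 / 52.6392 = 1.4926
MRP = 11.0% − 4.4% = 6.60%
E(R) = R_f + β × MRP = 4.4% + 1.4926 × 6.6% = 14.25%

14.25%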